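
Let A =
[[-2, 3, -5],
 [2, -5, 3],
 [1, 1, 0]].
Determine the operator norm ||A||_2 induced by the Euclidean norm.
||A||_2 ≈ 8.492 (= sqrt(largest eigenvalue of A^T A))

||A||_2 = sigma_max(A) = sqrt(lambda_max(A^T A)). Form the symmetric matrix M = A^T A =
[[9, -15, 16],
 [-15, 35, -30],
 [16, -30, 34]].
Its characteristic polynomial (trace, sum of principal 2x2 minors, determinant of M give the coefficients) is
  p(λ) = det(λ I - M) = λ^3 - 78λ^2 + 430λ - 400.
No integer candidate from the rational root theorem (±divisors of 400) is a root, so the roots are irrational. The cubic discriminant is Δ = 284788400 > 0, so there are three distinct real roots. p(1) = -47 and p(2) = 156 have opposite signs, so a root lies in (1, 2); Newton's method refines it to λ ≈ 1.1783. p(4) = 136 and p(5) = -75 have opposite signs, so a root lies in (4, 5); Newton's method refines it to λ ≈ 4.7076. p(72) = -544 and p(73) = 4345 have opposite signs, so a root lies in (72, 73); Newton's method refines it to λ ≈ 72.1141. Check (Vieta): the three roots sum to 78, matching tr M = 78.
So the eigenvalues of A^T A are ≈ 1.1783, 4.7076, 72.1141 (all ≥ 0, as they must be for A^T A). The largest is λ_max ≈ 72.1141, hence ||A||_2 = sqrt(λ_max) ≈ 8.492.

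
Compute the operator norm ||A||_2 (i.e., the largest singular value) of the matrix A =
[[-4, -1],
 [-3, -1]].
||A||_2 = sqrt((27 + sqrt(725))/2) ≈ 5.1926 (= sqrt(largest eigenvalue of A^T A))

||A||_2 = sigma_max(A) = sqrt(lambda_max(A^T A)). Form the symmetric matrix M = A^T A =
[[25, 7],
 [7, 2]].
Its characteristic polynomial (trace, determinant of M give the coefficients) is
  p(λ) = det(λ I - M) = λ^2 - 27λ + 1.
For λ^2 - 27λ + 1 the discriminant is 725. It is nonnegative but not a perfect square, so the roots are real and irrational: λ = (27 ± sqrt(725))/2 ≈ 26.9629, 0.0371.
So the eigenvalues of A^T A are ≈ 0.0371, 26.9629 (all ≥ 0, as they must be for A^T A). The largest is λ_max = (27 + sqrt(725))/2 ≈ 26.9629, hence ||A||_2 = sqrt(λ_max) = sqrt((27 + sqrt(725))/2) ≈ 5.1926.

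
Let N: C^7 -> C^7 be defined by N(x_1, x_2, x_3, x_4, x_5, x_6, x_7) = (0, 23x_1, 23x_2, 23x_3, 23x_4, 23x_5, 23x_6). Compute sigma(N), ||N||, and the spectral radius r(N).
sigma(N) = {0}; ||N|| = 23; r(N) = 0. (N is nilpotent with N^7 = 0.)

On C^7, N is a strictly lower-triangular matrix with 23 on the subdiagonal and zeros elsewhere, so its characteristic polynomial is lambda^7 and every eigenvalue is 0: sigma(N) = {0}. For the operator norm, N e_i = 23e_{i+1} for i = 1, ..., 6 and N e_7 = 0, so the singular values of N are 23 (with multiplicity 6) and 0; hence ||N|| = 23. The spectral radius r(N) = max|lambda| = 0. Note ||N|| > r(N) — characteristic of non-normal nilpotent operators. Indeed N^7 = 0.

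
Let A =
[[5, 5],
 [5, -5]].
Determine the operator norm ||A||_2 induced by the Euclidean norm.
||A||_2 = sqrt(50) ≈ 7.0711 (= sqrt(largest eigenvalue of A^T A))

||A||_2 = sigma_max(A) = sqrt(lambda_max(A^T A)). Form the symmetric matrix M = A^T A =
[[50, 0],
 [0, 50]].
Its characteristic polynomial (trace, determinant of M give the coefficients) is
  p(λ) = det(λ I - M) = λ^2 - 100λ + 2500.
For λ^2 - 100λ + 2500 the discriminant is 0. It is a perfect square (0^2), so the roots are rational: λ = (100 ± 0)/2 = 50, 50.
So the eigenvalues of A^T A are ≈ 50, 50 (all ≥ 0, as they must be for A^T A). The largest is λ_max = 50, hence ||A||_2 = sqrt(λ_max) = sqrt(50) ≈ 7.0711.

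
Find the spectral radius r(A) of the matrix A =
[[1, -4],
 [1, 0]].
r(A) = 2

The eigenvalues of A are the roots of its characteristic polynomial. With M = A (coefficients from the trace and determinant):
  p(λ) = det(λ I - M) = λ^2 - λ + 4.
For λ^2 - λ + 4 the discriminant is -15. It is negative, so the roots are the complex-conjugate pair λ = 1/2 ± (sqrt(15)/2) i ≈ 0.5 ± 1.9365i. For a conjugate pair the product of the roots equals the constant term, so |λ|^2 = 4 and |λ| = sqrt(4) = 2.
Thus the eigenvalues (to 4 decimals) are 0.5 ± 1.9365i (modulus 2). The spectral radius is the largest modulus: r(A) = 2. (Cross-check: r(A) ≤ ||A||_2 ≈ 4.1306; equality holds whenever A is normal, though it can also hold for some non-normal A.)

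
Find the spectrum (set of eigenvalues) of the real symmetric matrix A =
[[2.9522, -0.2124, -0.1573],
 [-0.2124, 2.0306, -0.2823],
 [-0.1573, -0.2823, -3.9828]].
sigma(A) ≈ {-4, 2, 3}

A is real symmetric, so its spectrum consists of real eigenvalues. Expanding the characteristic polynomial of the displayed matrix gives
  det(λ I - A) = p(λ) = λ^3 + (-1)λ^2 + (-14)λ + (24).
Solving p(λ) = 0 yields eigenvalues ≈ -4, 2, 3. (A is shown rounded to 4 decimals, so these recover the underlying integer eigenvalues to within that precision.)
Verification: the trace of A = 1 equals the sum of eigenvalues 1, and det(A) ≈ -24.0005 matches the eigenvalue product -24.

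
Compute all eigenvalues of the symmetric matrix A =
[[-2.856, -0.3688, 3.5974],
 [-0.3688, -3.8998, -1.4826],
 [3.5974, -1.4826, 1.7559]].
sigma(A) ≈ {-5, -4, 4}

A is real symmetric, so its spectrum consists of real eigenvalues. Expanding the characteristic polynomial of the displayed matrix gives
  det(λ I - A) = p(λ) = λ^3 + (5)λ^2 + (-16)λ + (-79.9983).
Solving p(λ) = 0 yields eigenvalues ≈ -5, -4, 4. (A is shown rounded to 4 decimals, so these recover the underlying integer eigenvalues to within that precision.)
Verification: the trace of A = -5 equals the sum of eigenvalues -5, and det(A) ≈ 79.9983 matches the eigenvalue product 80.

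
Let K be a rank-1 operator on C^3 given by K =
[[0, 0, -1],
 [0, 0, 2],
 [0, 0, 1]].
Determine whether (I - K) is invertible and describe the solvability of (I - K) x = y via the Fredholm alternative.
(I - K) is singular (det(I - K) = 0, i.e. 1 ∈ sigma(K)). (I - K) x = y is solvable iff y ⊥ ker((I - K)^*) = span{(0, 0, -1)}, i.e. iff -y_3 = 0. When solvable, the solutions are x = y + c·(1, -2, -1), c arbitrary (ker(I - K) = span{(1, -2, -1)}, dimension 1).

K has rank 1, so it is an outer product K = u v^T: every row of K is a multiple of one row vector. Reading off the entries, u = (1, -2, -1) and v = (0, 0, -1) (row i of K equals u_i·v^T). A rank-one matrix u v^T satisfies K u = u (v·u) and kills the (2)-dimensional subspace v^⊥, so its characteristic polynomial is lambda^2 (lambda - v·u) with v·u = tr K = 1. Hence the eigenvalues of I - K are 1 (multiplicity 2) and 1 - (1) = 0, so det(I - K) = 0. (Direct check: I - K =
[[1, 0, 1],
 [0, 1, -2],
 [0, 0, 0]]
has determinant 0.) So 1 is an eigenvalue of K and (I - K) is not invertible. The finite-dimensional Fredholm alternative says: either (I - K) is invertible, or ker(I - K) ≠ {0} and then range(I - K) = ker((I - K)^*)^⊥, with dim ker(I - K) = dim ker((I - K)^*). We are in the second case, so we need both kernels. Kernel of I - K: (I - K) u = u - u (v·u) = u - u = 0, so ker(I - K) = span{u} = span{(1, -2, -1)} (it is exactly 1-dimensional because rank(I - K) = 2). Kernel of the adjoint: K is real, so (I - K)^* = I - K^T = I - v u^T, and (I - v u^T) v = v - v (u·v) = 0; hence ker((I - K)^*) = span{v} = span{(0, 0, -1)}. Therefore (I - K) x = y is solvable iff <y, v> = 0, i.e. iff -y_3 = 0. When this holds, K y = u (v·y) = 0, so (I - K) y = y and x = y is a particular solution; the full solution set is the line x = y + c·u = y + c·(1, -2, -1), c ∈ C.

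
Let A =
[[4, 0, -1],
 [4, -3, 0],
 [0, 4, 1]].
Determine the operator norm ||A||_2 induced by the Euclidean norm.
||A||_2 ≈ 6.4644 (= sqrt(largest eigenvalue of A^T A))

||A||_2 = sigma_max(A) = sqrt(lambda_max(A^T A)). Form the symmetric matrix M = A^T A =
[[32, -12, -4],
 [-12, 25, 4],
 [-4, 4, 2]].
Its characteristic polynomial (trace, sum of principal 2x2 minors, determinant of M give the coefficients) is
  p(λ) = det(λ I - M) = λ^3 - 59λ^2 + 738λ - 784.
No integer candidate from the rational root theorem (±divisors of 784) is a root, so the roots are irrational. The cubic discriminant is Δ = 241917124 > 0, so there are three distinct real roots. p(1) = -104 and p(2) = 464 have opposite signs, so a root lies in (1, 2); Newton's method refines it to λ ≈ 1.1695. p(16) = 16 and p(17) = -376 have opposite signs, so a root lies in (16, 17); Newton's method refines it to λ ≈ 16.0418. p(41) = -784 and p(42) = 224 have opposite signs, so a root lies in (41, 42); Newton's method refines it to λ ≈ 41.7887. Check (Vieta): the three roots sum to 59, matching tr M = 59.
So the eigenvalues of A^T A are ≈ 1.1695, 16.0418, 41.7887 (all ≥ 0, as they must be for A^T A). The largest is λ_max ≈ 41.7887, hence ||A||_2 = sqrt(λ_max) ≈ 6.4644.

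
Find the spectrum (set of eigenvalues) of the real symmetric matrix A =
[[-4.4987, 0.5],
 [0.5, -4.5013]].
sigma(A) ≈ {-5, -4}

A is real symmetric, so its spectrum consists of real eigenvalues. Expanding the characteristic polynomial of the displayed matrix gives
  det(λ I - A) = p(λ) = λ^2 + (9)λ + (20).
Solving p(λ) = 0 yields eigenvalues ≈ -5, -4. (A is shown rounded to 4 decimals, so these recover the underlying integer eigenvalues to within that precision.)
Verification: the trace of A = -9 equals the sum of eigenvalues -9, and det(A) ≈ 20.0000 matches the eigenvalue product 20.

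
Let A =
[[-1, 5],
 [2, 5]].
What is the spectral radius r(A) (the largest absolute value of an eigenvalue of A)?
r(A) = (4 + sqrt(76))/2 ≈ 6.3589

The eigenvalues of A are the roots of its characteristic polynomial. With M = A (coefficients from the trace and determinant):
  p(λ) = det(λ I - M) = λ^2 - 4λ - 15.
For λ^2 - 4λ - 15 the discriminant is 76. It is nonnegative but not a perfect square, so the roots are real and irrational: λ = (4 ± sqrt(76))/2 ≈ 6.3589, -2.3589.
Thus the eigenvalues (to 4 decimals) are 6.3589 (modulus 6.3589); -2.3589 (modulus 2.3589). The spectral radius is the largest modulus: r(A) = (4 + sqrt(76))/2 ≈ 6.3589. (Cross-check: r(A) ≤ ||A||_2 ≈ 7.1098; equality holds whenever A is normal, though it can also hold for some non-normal A.)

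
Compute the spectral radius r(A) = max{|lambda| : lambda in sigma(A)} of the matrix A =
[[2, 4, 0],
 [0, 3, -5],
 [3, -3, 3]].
r(A) ≈ 5.5208

The eigenvalues of A are the roots of its characteristic polynomial. With M = A (coefficients from the trace, the sum of principal 2x2 minors, and det A):
  p(λ) = det(λ I - M) = λ^3 - 8λ^2 + 6λ + 72.
No integer candidate from the rational root theorem (±divisors of 72) is a root, so the roots are irrational. The cubic discriminant is Δ = -53280 < 0, so there is one real root and a complex-conjugate pair. p(-3) = -45 and p(-2) = 20 have opposite signs, so a root lies in (-3, -2); Newton's method refines it to λ ≈ -2.3623. Dividing out (λ - (-2.3623)) leaves approximately λ^2 - 10.3623λ + 30.4788. For λ^2 - 10.3623λ + 30.4788 the discriminant is -14.5381. It is negative, so the remaining roots are the complex-conjugate pair λ ≈ 5.1811 ± 1.9064i. Their product equals the constant term, so |λ|^2 ≈ 30.4788 and |λ| ≈ 5.5208.
Thus the eigenvalues (to 4 decimals) are -2.3623 (modulus 2.3623); 5.1811 ± 1.9064i (modulus 5.5208). The spectral radius is the largest modulus: r(A) ≈ 5.5208. (Cross-check: r(A) ≤ ||A||_2 ≈ 7.6877; equality holds whenever A is normal, though it can also hold for some non-normal A.)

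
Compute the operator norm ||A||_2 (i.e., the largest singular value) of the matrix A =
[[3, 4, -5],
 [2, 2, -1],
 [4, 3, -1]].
||A||_2 ≈ 8.8232 (= sqrt(largest eigenvalue of A^T A))

||A||_2 = sigma_max(A) = sqrt(lambda_max(A^T A)). Form the symmetric matrix M = A^T A =
[[29, 28, -21],
 [28, 29, -25],
 [-21, -25, 27]].
Its characteristic polynomial (trace, sum of principal 2x2 minors, determinant of M give the coefficients) is
  p(λ) = det(λ I - M) = λ^3 - 85λ^2 + 557λ - 25.
No integer candidate from the rational root theorem (±divisors of 25) is a root, so the roots are irrational. The cubic discriminant is Δ = 1510190128 > 0, so there are three distinct real roots. p(0) = -25 and p(1) = 448 have opposite signs, so a root lies in (0, 1); Newton's method refines it to λ ≈ 0.0452. p(7) = 52 and p(8) = -497 have opposite signs, so a root lies in (7, 8); Newton's method refines it to λ ≈ 7.1055. p(77) = -4568 and p(78) = 833 have opposite signs, so a root lies in (77, 78); Newton's method refines it to λ ≈ 77.8493. Check (Vieta): the three roots sum to 85, matching tr M = 85.
So the eigenvalues of A^T A are ≈ 0.0452, 7.1055, 77.8493 (all ≥ 0, as they must be for A^T A). The largest is λ_max ≈ 77.8493, hence ||A||_2 = sqrt(λ_max) ≈ 8.8232.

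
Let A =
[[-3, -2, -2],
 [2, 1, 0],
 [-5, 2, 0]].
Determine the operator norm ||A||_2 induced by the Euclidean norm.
||A||_2 ≈ 6.2518 (= sqrt(largest eigenvalue of A^T A))

||A||_2 = sigma_max(A) = sqrt(lambda_max(A^T A)). Form the symmetric matrix M = A^T A =
[[38, -2, 6],
 [-2, 9, 4],
 [6, 4, 4]].
Its characteristic polynomial (trace, sum of principal 2x2 minors, determinant of M give the coefficients) is
  p(λ) = det(λ I - M) = λ^3 - 51λ^2 + 474λ - 324.
No integer candidate from the rational root theorem (±divisors of 324) is a root, so the roots are irrational. The cubic discriminant is Δ = 124629300 > 0, so there are three distinct real roots. p(0) = -324 and p(1) = 100 have opposite signs, so a root lies in (0, 1); Newton's method refines it to λ ≈ 0.7419. p(11) = 50 and p(12) = -252 have opposite signs, so a root lies in (11, 12); Newton's method refines it to λ ≈ 11.1736. p(39) = -90 and p(40) = 1036 have opposite signs, so a root lies in (39, 40); Newton's method refines it to λ ≈ 39.0845. Check (Vieta): the three roots sum to 51, matching tr M = 51.
So the eigenvalues of A^T A are ≈ 0.7419, 11.1736, 39.0845 (all ≥ 0, as they must be for A^T A). The largest is λ_max ≈ 39.0845, hence ||A||_2 = sqrt(λ_max) ≈ 6.2518.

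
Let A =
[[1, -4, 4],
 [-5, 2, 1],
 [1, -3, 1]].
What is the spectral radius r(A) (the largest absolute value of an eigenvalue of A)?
r(A) ≈ 6.9732

The eigenvalues of A are the roots of its characteristic polynomial. With M = A (coefficients from the trace, the sum of principal 2x2 minors, and det A):
  p(λ) = det(λ I - M) = λ^3 - 4λ^2 - 16λ - 33.
No integer candidate from the rational root theorem (±divisors of 33) is a root, so the roots are irrational. The cubic discriminant is Δ = -55387 < 0, so there is one real root and a complex-conjugate pair. p(6) = -57 and p(7) = 2 have opposite signs, so a root lies in (6, 7); Newton's method refines it to λ ≈ 6.9732. Dividing out (λ - (6.9732)) leaves approximately λ^2 + 2.9732λ + 4.7324. For λ^2 + 2.9732λ + 4.7324 the discriminant is -10.09. It is negative, so the remaining roots are the complex-conjugate pair λ ≈ -1.4866 ± 1.5882i. Their product equals the constant term, so |λ|^2 ≈ 4.7324 and |λ| ≈ 2.1754.
Thus the eigenvalues (to 4 decimals) are 6.9732 (modulus 6.9732); -1.4866 ± 1.5882i (modulus 2.1754). The spectral radius is the largest modulus: r(A) ≈ 6.9732. (Cross-check: r(A) ≤ ||A||_2 ≈ 7.0942; equality holds whenever A is normal, though it can also hold for some non-normal A.)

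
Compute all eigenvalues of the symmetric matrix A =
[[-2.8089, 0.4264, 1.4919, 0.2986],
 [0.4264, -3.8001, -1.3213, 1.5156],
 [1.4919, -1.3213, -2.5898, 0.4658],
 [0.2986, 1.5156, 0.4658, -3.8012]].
sigma(A) ≈ {-6, -4, -2, -1}

A is real symmetric, so its spectrum consists of real eigenvalues. Expanding the characteristic polynomial of the displayed matrix gives
  det(λ I - A) = p(λ) = λ^4 + (13)λ^3 + (56)λ^2 + (92)λ + (48).
Solving p(λ) = 0 yields eigenvalues ≈ -6, -4, -2, -1. (A is shown rounded to 4 decimals, so these recover the underlying integer eigenvalues to within that precision.)
Verification: the trace of A = -13 equals the sum of eigenvalues -13, and det(A) ≈ 47.9991 matches the eigenvalue product 48.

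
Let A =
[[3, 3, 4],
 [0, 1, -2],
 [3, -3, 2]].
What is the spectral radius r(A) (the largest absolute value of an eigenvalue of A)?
r(A) = 6

The eigenvalues of A are the roots of its characteristic polynomial. With M = A (coefficients from the trace, the sum of principal 2x2 minors, and det A):
  p(λ) = det(λ I - M) = λ^3 - 6λ^2 - 7λ + 42.
By the rational root theorem any rational root is an integer divisor of 42. Testing λ = 6: p(6) = 216 - 216 - 42 + 42 = 0, so λ = 6 is a root. Dividing out (λ - 6) leaves p(λ) = (λ - 6)(λ^2 - 7). For λ^2 - 7 the discriminant is 28. It is nonnegative but not a perfect square, so the roots are real and irrational: λ = ± sqrt(28)/2 ≈ 2.6458, -2.6458.
Thus the eigenvalues (to 4 decimals) are 2.6458 (modulus 2.6458); -2.6458 (modulus 2.6458); 6 (modulus 6). The spectral radius is the largest modulus: r(A) = 6. (Cross-check: r(A) ≤ ||A||_2 ≈ 6.301; equality holds whenever A is normal, though it can also hold for some non-normal A.)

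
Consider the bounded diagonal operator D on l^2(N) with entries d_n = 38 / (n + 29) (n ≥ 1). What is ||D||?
||D|| = 19/15 (attained at n = 1)

For D diagonal, ||D|| = sup_n |d_n| = sup_n 38/(n + 29). This is positive and strictly decreasing in n, so the supremum is attained at n = 1: d_1 = 38/(1 + 29) = 19/15. Hence ||D|| = 19/15.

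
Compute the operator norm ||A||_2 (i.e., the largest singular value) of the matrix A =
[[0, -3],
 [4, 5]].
||A||_2 = sqrt((50 + sqrt(1924))/2) ≈ 6.8507 (= sqrt(largest eigenvalue of A^T A))

||A||_2 = sigma_max(A) = sqrt(lambda_max(A^T A)). Form the symmetric matrix M = A^T A =
[[16, 20],
 [20, 34]].
Its characteristic polynomial (trace, determinant of M give the coefficients) is
  p(λ) = det(λ I - M) = λ^2 - 50λ + 144.
For λ^2 - 50λ + 144 the discriminant is 1924. It is nonnegative but not a perfect square, so the roots are real and irrational: λ = (50 ± sqrt(1924))/2 ≈ 46.9317, 3.0683.
So the eigenvalues of A^T A are ≈ 3.0683, 46.9317 (all ≥ 0, as they must be for A^T A). The largest is λ_max = (50 + sqrt(1924))/2 ≈ 46.9317, hence ||A||_2 = sqrt(λ_max) = sqrt((50 + sqrt(1924))/2) ≈ 6.8507.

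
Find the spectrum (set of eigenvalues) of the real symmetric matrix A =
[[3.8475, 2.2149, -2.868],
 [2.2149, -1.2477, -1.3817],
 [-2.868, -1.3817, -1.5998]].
sigma(A) ≈ {-3, -2, 6}

A is real symmetric, so its spectrum consists of real eigenvalues. Expanding the characteristic polynomial of the displayed matrix gives
  det(λ I - A) = p(λ) = λ^3 + (-1)λ^2 + (-24)λ + (-36).
Solving p(λ) = 0 yields eigenvalues ≈ -3, -2, 6. (A is shown rounded to 4 decimals, so these recover the underlying integer eigenvalues to within that precision.)
Verification: the trace of A = 1 equals the sum of eigenvalues 1, and det(A) ≈ 35.9998 matches the eigenvalue product 36.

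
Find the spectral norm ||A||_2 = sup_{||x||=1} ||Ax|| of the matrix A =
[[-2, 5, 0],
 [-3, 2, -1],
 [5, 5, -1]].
||A||_2 ≈ 7.6781 (= sqrt(largest eigenvalue of A^T A))

||A||_2 = sigma_max(A) = sqrt(lambda_max(A^T A)). Form the symmetric matrix M = A^T A =
[[38, 9, -2],
 [9, 54, -7],
 [-2, -7, 2]].
Its characteristic polynomial (trace, sum of principal 2x2 minors, determinant of M give the coefficients) is
  p(λ) = det(λ I - M) = λ^3 - 94λ^2 + 2102λ - 2116.
No integer candidate from the rational root theorem (±divisors of 2116) is a root, so the roots are irrational. The cubic discriminant is Δ = 2265854368 > 0, so there are three distinct real roots. p(1) = -107 and p(2) = 1720 have opposite signs, so a root lies in (1, 2); Newton's method refines it to λ ≈ 1.056. p(33) = 821 and p(34) = -8 have opposite signs, so a root lies in (33, 34); Newton's method refines it to λ ≈ 33.9903. p(58) = -1304 and p(59) = 67 have opposite signs, so a root lies in (58, 59); Newton's method refines it to λ ≈ 58.9538. Check (Vieta): the three roots sum to 94, matching tr M = 94.
So the eigenvalues of A^T A are ≈ 1.056, 33.9903, 58.9538 (all ≥ 0, as they must be for A^T A). The largest is λ_max ≈ 58.9538, hence ||A||_2 = sqrt(λ_max) ≈ 7.6781.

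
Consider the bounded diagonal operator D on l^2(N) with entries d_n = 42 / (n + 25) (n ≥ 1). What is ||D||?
||D|| = 21/13 (attained at n = 1)

For D diagonal, ||D|| = sup_n |d_n| = sup_n 42/(n + 25). This is positive and strictly decreasing in n, so the supremum is attained at n = 1: d_1 = 42/(1 + 25) = 21/13. Hence ||D|| = 21/13.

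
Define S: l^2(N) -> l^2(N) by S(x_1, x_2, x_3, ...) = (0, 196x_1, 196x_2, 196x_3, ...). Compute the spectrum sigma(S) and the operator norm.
sigma(S) = closed disk {z in C : |z| ≤ 196}; ||S|| = 196

Note S = 196·U where U is the unit right shift (U x)_k = x_{k-1} (with x_0 := 0); so ||S|| = 196||U|| and sigma(S) = 196·sigma(U). ||S x||^2 = sum_{k≥1} |196x_k|^2 = 38416||x||^2, so ||S|| = 196 and sigma(S) ⊂ {|z| ≤ 196}. For any |lambda| < 196, the equation (S - lambda I) x = 0 forces x_1 = 0, then 196x_k = lambda x_{k+1} ⇒ x = 0, so S has no eigenvalues. But (S - lambda I) is not surjective for |lambda| < 196: solving (S - lambda I) x = e_1 would require x_n proportional to (lambda/196)^(-n), which is not in l^2. So every |lambda| < 196 lies in the residual spectrum. The boundary |lambda| = 196 is in the approximate point spectrum (the spectrum is closed). Hence sigma(S) is the closed disk of radius 196.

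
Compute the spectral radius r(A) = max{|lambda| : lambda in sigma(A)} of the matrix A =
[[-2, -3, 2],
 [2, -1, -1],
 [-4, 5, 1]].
r(A) ≈ 4.2176

The eigenvalues of A are the roots of its characteristic polynomial. With M = A (coefficients from the trace, the sum of principal 2x2 minors, and det A):
  p(λ) = det(λ I - M) = λ^3 + 2λ^2 + 18λ + 2.
No integer candidate from the rational root theorem (±divisors of 2) is a root, so the roots are irrational. The cubic discriminant is Δ = -20908 < 0, so there is one real root and a complex-conjugate pair. p(-1) = -15 and p(0) = 2 have opposite signs, so a root lies in (-1, 0); Newton's method refines it to λ ≈ -0.1124. Dividing out (λ - (-0.1124)) leaves approximately λ^2 + 1.8876λ + 17.7878. For λ^2 + 1.8876λ + 17.7878 the discriminant is -67.5882. It is negative, so the remaining roots are the complex-conjugate pair λ ≈ -0.9438 ± 4.1106i. Their product equals the constant term, so |λ|^2 ≈ 17.7878 and |λ| ≈ 4.2176.
Thus the eigenvalues (to 4 decimals) are -0.1124 (modulus 0.1124); -0.9438 ± 4.1106i (modulus 4.2176). The spectral radius is the largest modulus: r(A) ≈ 4.2176. (Cross-check: r(A) ≤ ||A||_2 ≈ 6.8758; equality holds whenever A is normal, though it can also hold for some non-normal A.)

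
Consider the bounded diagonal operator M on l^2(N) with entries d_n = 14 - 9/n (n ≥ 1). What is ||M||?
||M|| = 14

For a diagonal operator on l^2 with entries d_n, ||M|| = sup_n |d_n|. Here d_1 = 5, d_2 = 19/2, ..., and d_n = 14 - 9/n increases monotonically toward 14. All terms lie in [5, 14), so |d_n| = d_n and the supremum is the limit 14, which is not attained by any individual d_n. Hence ||M|| = 14.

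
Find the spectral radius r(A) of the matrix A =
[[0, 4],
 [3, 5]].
r(A) = (5 + sqrt(73))/2 ≈ 6.772

The eigenvalues of A are the roots of its characteristic polynomial. With M = A (coefficients from the trace and determinant):
  p(λ) = det(λ I - M) = λ^2 - 5λ - 12.
For λ^2 - 5λ - 12 the discriminant is 73. It is nonnegative but not a perfect square, so the roots are real and irrational: λ = (5 ± sqrt(73))/2 ≈ 6.772, -1.772.
Thus the eigenvalues (to 4 decimals) are 6.772 (modulus 6.772); -1.772 (modulus 1.772). The spectral radius is the largest modulus: r(A) = (5 + sqrt(73))/2 ≈ 6.772. (Cross-check: r(A) ≤ ||A||_2 ≈ 6.8507; equality holds whenever A is normal, though it can also hold for some non-normal A.)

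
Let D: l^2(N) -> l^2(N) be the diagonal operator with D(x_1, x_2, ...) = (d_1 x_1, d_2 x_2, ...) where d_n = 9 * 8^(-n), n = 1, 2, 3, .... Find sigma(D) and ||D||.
sigma(D) = {9 * 8^(-n) : n ≥ 1} ∪ {0}; ||D|| = 9/8

A bounded diagonal operator on l^2 with diagonal entries d_n has spectrum equal to the closure of {d_n : n ≥ 1}: every d_n is an eigenvalue (with eigenvector e_n), so {d_n} ⊂ sigma(D); the spectrum is closed, so its closure is too; and for lambda not in the closure, (D - lambda I) has bounded inverse (the diagonal entries 1/(d_n - lambda) are bounded). For our sequence d_n = 9 * 8^(-n), n = 1, 2, 3, ...:
  - {d_n} = {9 * 8^(-n) : n ≥ 1}; the only limit point is 0
  - closure = {9 * 8^(-n) : n ≥ 1} ∪ {0}
For the norm: a diagonal operator has ||D|| = sup_n |d_n|. Here d_n = 9 * 8^(-n) is positive and decreasing, so sup_n |d_n| = d_1 = 9/8. So ||D|| = 9/8.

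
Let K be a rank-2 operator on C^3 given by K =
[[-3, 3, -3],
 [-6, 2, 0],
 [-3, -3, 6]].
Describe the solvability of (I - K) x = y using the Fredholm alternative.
(I - K) is invertible (det(I - K) = -7 ≠ 0), so for every y in C^3 the equation (I - K) x = y has a unique solution.

K has rank 2 and factors as K = U V^T = u1 v1^T + u2 v2^T with u1 = (2, 2, -1), v1 = (-3, 1, 0), u2 = (1, 0, -2), v2 = (3, 1, -3) (multiplying out reproduces the displayed K). The nonzero eigenvalues of U V^T coincide with those of the 2 x 2 matrix G = V^T U = [[v1·u1, v1·u2], [v2·u1, v2·u2]] = [[-4, -3], [11, 9]], and by the Sylvester determinant identity det(I_3 - U V^T) = det(I_2 - V^T U) = det([[5, 3], [-11, -8]]) = (5)(-8) - (3)(-11) = -7. (Direct check: I - K =
[[4, -3, 3],
 [6, -1, 0],
 [3, 3, -5]]
has determinant -7.) The finite-dimensional Fredholm alternative says: either (I - K) is invertible, or ker(I - K) ≠ {0} and then range(I - K) = ker((I - K)^*)^⊥, with dim ker(I - K) = dim ker((I - K)^*). Since det(I - K) ≠ 0, 1 is not an eigenvalue of K and ker(I - K) = {0}, so we are in the first case: for every y there is a unique x = (I - K)^(-1) y. (Explicitly, by the Woodbury identity, (I - U V^T)^(-1) = I + U (I_2 - G)^(-1) V^T.)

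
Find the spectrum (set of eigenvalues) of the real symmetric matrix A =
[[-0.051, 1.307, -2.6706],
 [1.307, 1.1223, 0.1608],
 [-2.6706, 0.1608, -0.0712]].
sigma(A) ≈ {-3, 1, 3}

A is real symmetric, so its spectrum consists of real eigenvalues. Expanding the characteristic polynomial of the displayed matrix gives
  det(λ I - A) = p(λ) = λ^3 + (-1)λ^2 + (-9)λ + (9).
Solving p(λ) = 0 yields eigenvalues ≈ -3, 1, 3. (A is shown rounded to 4 decimals, so these recover the underlying integer eigenvalues to within that precision.)
Verification: the trace of A = 1 equals the sum of eigenvalues 1, and det(A) ≈ -8.9999 matches the eigenvalue product -9.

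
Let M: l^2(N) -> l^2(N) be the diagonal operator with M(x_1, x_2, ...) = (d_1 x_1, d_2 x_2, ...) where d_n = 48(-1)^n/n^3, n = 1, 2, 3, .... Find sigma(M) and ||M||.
sigma(M) = {48(-1)^n/n^3 : n ≥ 1} ∪ {0}; ||M|| = 48

A bounded diagonal operator on l^2 with diagonal entries d_n has spectrum equal to the closure of {d_n : n ≥ 1}: every d_n is an eigenvalue (with eigenvector e_n), so {d_n} ⊂ sigma(M); the spectrum is closed, so its closure is too; and for lambda not in the closure, (M - lambda I) has bounded inverse (the diagonal entries 1/(d_n - lambda) are bounded). For our sequence d_n = 48(-1)^n/n^3, n = 1, 2, 3, ...:
  - {d_n} = {48(-1)^n/n^3 : n ≥ 1}; the only limit point is 0
  - closure = {48(-1)^n/n^3 : n ≥ 1} ∪ {0}
For the norm: a diagonal operator has ||M|| = sup_n |d_n|. Here |d_n| = 48/n^3 is decreasing, so sup_n |d_n| = |d_1| = 48. So ||M|| = 48.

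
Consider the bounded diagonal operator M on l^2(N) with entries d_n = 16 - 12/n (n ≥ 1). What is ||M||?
||M|| = 16

For a diagonal operator on l^2 with entries d_n, ||M|| = sup_n |d_n|. Here d_1 = 4, d_2 = 10, ..., and d_n = 16 - 12/n increases monotonically toward 16. All terms lie in [4, 16), so |d_n| = d_n and the supremum is the limit 16, which is not attained by any individual d_n. Hence ||M|| = 16.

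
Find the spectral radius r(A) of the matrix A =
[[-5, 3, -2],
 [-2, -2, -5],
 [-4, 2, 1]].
r(A) ≈ 5.1125

The eigenvalues of A are the roots of its characteristic polynomial. With M = A (coefficients from the trace, the sum of principal 2x2 minors, and det A):
  p(λ) = det(λ I - M) = λ^3 + 6λ^2 + 11λ - 50.
No integer candidate from the rational root theorem (±divisors of 50) is a root, so the roots are irrational. The cubic discriminant is Δ = -84668 < 0, so there is one real root and a complex-conjugate pair. p(1) = -32 and p(2) = 4 have opposite signs, so a root lies in (1, 2); Newton's method refines it to λ ≈ 1.913. Dividing out (λ - (1.913)) leaves approximately λ^2 + 7.913λ + 26.1373. For λ^2 + 7.913λ + 26.1373 the discriminant is -41.9341. It is negative, so the remaining roots are the complex-conjugate pair λ ≈ -3.9565 ± 3.2378i. Their product equals the constant term, so |λ|^2 ≈ 26.1373 and |λ| ≈ 5.1125.
Thus the eigenvalues (to 4 decimals) are 1.913 (modulus 1.913); -3.9565 ± 3.2378i (modulus 5.1125). The spectral radius is the largest modulus: r(A) ≈ 5.1125. (Cross-check: r(A) ≤ ||A||_2 ≈ 7.7224; equality holds whenever A is normal, though it can also hold for some non-normal A.)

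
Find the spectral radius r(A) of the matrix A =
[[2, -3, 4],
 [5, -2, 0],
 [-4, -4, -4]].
r(A) ≈ 5.6225

The eigenvalues of A are the roots of its characteristic polynomial. With M = A (coefficients from the trace, the sum of principal 2x2 minors, and det A):
  p(λ) = det(λ I - M) = λ^3 + 4λ^2 + 27λ + 156.
No integer candidate from the rational root theorem (±divisors of 156) is a root, so the roots are irrational. The cubic discriminant is Δ = -460812 < 0, so there is one real root and a complex-conjugate pair. p(-5) = -4 and p(-4) = 48 have opposite signs, so a root lies in (-5, -4); Newton's method refines it to λ ≈ -4.9347. Dividing out (λ - (-4.9347)) leaves approximately λ^2 - 0.9347λ + 31.6127. For λ^2 - 0.9347λ + 31.6127 the discriminant is -125.5769. It is negative, so the remaining roots are the complex-conjugate pair λ ≈ 0.4674 ± 5.6031i. Their product equals the constant term, so |λ|^2 ≈ 31.6127 and |λ| ≈ 5.6225.
Thus the eigenvalues (to 4 decimals) are -4.9347 (modulus 4.9347); 0.4674 ± 5.6031i (modulus 5.6225). The spectral radius is the largest modulus: r(A) ≈ 5.6225. (Cross-check: r(A) ≤ ||A||_2 ≈ 7.971; equality holds whenever A is normal, though it can also hold for some non-normal A.)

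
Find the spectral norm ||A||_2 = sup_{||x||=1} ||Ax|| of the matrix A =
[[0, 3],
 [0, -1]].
||A||_2 = sqrt(10) ≈ 3.1623 (= sqrt(largest eigenvalue of A^T A))

||A||_2 = sigma_max(A) = sqrt(lambda_max(A^T A)). Form the symmetric matrix M = A^T A =
[[0, 0],
 [0, 10]].
Its characteristic polynomial (trace, determinant of M give the coefficients) is
  p(λ) = det(λ I - M) = λ^2 - 10λ.
For λ^2 - 10λ the discriminant is 100. It is a perfect square (10^2), so the roots are rational: λ = (10 ± 10)/2 = 10, 0.
So the eigenvalues of A^T A are ≈ 0, 10 (all ≥ 0, as they must be for A^T A). The largest is λ_max = 10, hence ||A||_2 = sqrt(λ_max) = sqrt(10) ≈ 3.1623.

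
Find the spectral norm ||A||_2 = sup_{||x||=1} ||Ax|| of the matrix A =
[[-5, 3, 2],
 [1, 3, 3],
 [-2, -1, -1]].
||A||_2 ≈ 6.5081 (= sqrt(largest eigenvalue of A^T A))

||A||_2 = sigma_max(A) = sqrt(lambda_max(A^T A)). Form the symmetric matrix M = A^T A =
[[30, -10, -5],
 [-10, 19, 16],
 [-5, 16, 14]].
Its characteristic polynomial (trace, sum of principal 2x2 minors, determinant of M give the coefficients) is
  p(λ) = det(λ I - M) = λ^3 - 63λ^2 + 875λ - 25.
No integer candidate from the rational root theorem (±divisors of 25) is a root, so the roots are irrational. The cubic discriminant is Δ = 358862800 > 0, so there are three distinct real roots. p(0) = -25 and p(1) = 788 have opposite signs, so a root lies in (0, 1); Newton's method refines it to λ ≈ 0.0286. p(20) = 275 and p(21) = -172 have opposite signs, so a root lies in (20, 21); Newton's method refines it to λ ≈ 20.6159. p(42) = -319 and p(43) = 620 have opposite signs, so a root lies in (42, 43); Newton's method refines it to λ ≈ 42.3554. Check (Vieta): the three roots sum to 63, matching tr M = 63.
So the eigenvalues of A^T A are ≈ 0.0286, 20.6159, 42.3554 (all ≥ 0, as they must be for A^T A). The largest is λ_max ≈ 42.3554, hence ||A||_2 = sqrt(λ_max) ≈ 6.5081.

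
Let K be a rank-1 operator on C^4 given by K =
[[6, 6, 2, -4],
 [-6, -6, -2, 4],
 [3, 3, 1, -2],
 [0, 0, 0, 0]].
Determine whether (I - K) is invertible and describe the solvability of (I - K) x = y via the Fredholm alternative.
(I - K) is singular (det(I - K) = 0, i.e. 1 ∈ sigma(K)). (I - K) x = y is solvable iff y ⊥ ker((I - K)^*) = span{(3, 3, 1, -2)}, i.e. iff 3y_1 + 3y_2 + y_3 - 2y_4 = 0. When solvable, the solutions are x = y + c·(2, -2, 1, 0), c arbitrary (ker(I - K) = span{(2, -2, 1, 0)}, dimension 1).

K has rank 1, so it is an outer product K = u v^T: every row of K is a multiple of one row vector. Reading off the entries, u = (2, -2, 1, 0) and v = (3, 3, 1, -2) (row i of K equals u_i·v^T). A rank-one matrix u v^T satisfies K u = u (v·u) and kills the (3)-dimensional subspace v^⊥, so its characteristic polynomial is lambda^3 (lambda - v·u) with v·u = tr K = 1. Hence the eigenvalues of I - K are 1 (multiplicity 3) and 1 - (1) = 0, so det(I - K) = 0. (Direct check: I - K =
[[-5, -6, -2, 4],
 [6, 7, 2, -4],
 [-3, -3, 0, 2],
 [0, 0, 0, 1]]
has determinant 0.) So 1 is an eigenvalue of K and (I - K) is not invertible. The finite-dimensional Fredholm alternative says: either (I - K) is invertible, or ker(I - K) ≠ {0} and then range(I - K) = ker((I - K)^*)^⊥, with dim ker(I - K) = dim ker((I - K)^*). We are in the second case, so we need both kernels. Kernel of I - K: (I - K) u = u - u (v·u) = u - u = 0, so ker(I - K) = span{u} = span{(2, -2, 1, 0)} (it is exactly 1-dimensional because rank(I - K) = 3). Kernel of the adjoint: K is real, so (I - K)^* = I - K^T = I - v u^T, and (I - v u^T) v = v - v (u·v) = 0; hence ker((I - K)^*) = span{v} = span{(3, 3, 1, -2)}. Therefore (I - K) x = y is solvable iff <y, v> = 0, i.e. iff 3y_1 + 3y_2 + y_3 - 2y_4 = 0. When this holds, K y = u (v·y) = 0, so (I - K) y = y and x = y is a particular solution; the full solution set is the line x = y + c·u = y + c·(2, -2, 1, 0), c ∈ C.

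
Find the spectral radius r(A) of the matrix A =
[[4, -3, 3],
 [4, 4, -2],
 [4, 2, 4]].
r(A) ≈ 7.2687

The eigenvalues of A are the roots of its characteristic polynomial. With M = A (coefficients from the trace, the sum of principal 2x2 minors, and det A):
  p(λ) = det(λ I - M) = λ^3 - 12λ^2 + 52λ - 128.
No integer candidate from the rational root theorem (±divisors of 128) is a root, so the roots are irrational. The cubic discriminant is Δ = -62464 < 0, so there is one real root and a complex-conjugate pair. p(7) = -9 and p(8) = 32 have opposite signs, so a root lies in (7, 8); Newton's method refines it to λ ≈ 7.2687. Dividing out (λ - (7.2687)) leaves approximately λ^2 - 4.7313λ + 17.6097. For λ^2 - 4.7313λ + 17.6097 the discriminant is -48.0538. It is negative, so the remaining roots are the complex-conjugate pair λ ≈ 2.3656 ± 3.466i. Their product equals the constant term, so |λ|^2 ≈ 17.6097 and |λ| ≈ 4.1964.
Thus the eigenvalues (to 4 decimals) are 7.2687 (modulus 7.2687); 2.3656 ± 3.466i (modulus 4.1964). The spectral radius is the largest modulus: r(A) ≈ 7.2687. (Cross-check: r(A) ≤ ||A||_2 ≈ 7.8516; equality holds whenever A is normal, though it can also hold for some non-normal A.)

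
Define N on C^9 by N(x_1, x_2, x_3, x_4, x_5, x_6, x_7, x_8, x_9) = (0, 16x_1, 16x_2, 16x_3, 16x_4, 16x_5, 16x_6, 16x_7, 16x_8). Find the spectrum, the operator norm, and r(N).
sigma(N) = {0}; ||N|| = 16; r(N) = 0. (N is nilpotent with N^9 = 0.)

On C^9, N is a strictly lower-triangular matrix with 16 on the subdiagonal and zeros elsewhere, so its characteristic polynomial is lambda^9 and every eigenvalue is 0: sigma(N) = {0}. For the operator norm, N e_i = 16e_{i+1} for i = 1, ..., 8 and N e_9 = 0, so the singular values of N are 16 (with multiplicity 8) and 0; hence ||N|| = 16. The spectral radius r(N) = max|lambda| = 0. Note ||N|| > r(N) — characteristic of non-normal nilpotent operators. Indeed N^9 = 0.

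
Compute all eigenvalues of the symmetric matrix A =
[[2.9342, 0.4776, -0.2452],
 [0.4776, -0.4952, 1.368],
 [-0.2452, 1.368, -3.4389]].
sigma(A) ≈ {-4, 0, 3}

A is real symmetric, so its spectrum consists of real eigenvalues. Expanding the characteristic polynomial of the displayed matrix gives
  det(λ I - A) = p(λ) = λ^3 + (1)λ^2 + (-12)λ + (0).
Solving p(λ) = 0 yields eigenvalues ≈ -4, 0, 3. (A is shown rounded to 4 decimals, so these recover the underlying integer eigenvalues to within that precision.)
Verification: the trace of A = -1 equals the sum of eigenvalues -1, and det(A) ≈ -0.0006 matches the eigenvalue product 0.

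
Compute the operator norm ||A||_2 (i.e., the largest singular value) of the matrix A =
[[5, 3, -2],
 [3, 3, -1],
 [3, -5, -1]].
||A||_2 ≈ 7.5002 (= sqrt(largest eigenvalue of A^T A))

||A||_2 = sigma_max(A) = sqrt(lambda_max(A^T A)). Form the symmetric matrix M = A^T A =
[[43, 9, -16],
 [9, 43, -4],
 [-16, -4, 6]].
Its characteristic polynomial (trace, sum of principal 2x2 minors, determinant of M give the coefficients) is
  p(λ) = det(λ I - M) = λ^3 - 92λ^2 + 2012λ - 64.
No integer candidate from the rational root theorem (±divisors of 64) is a root, so the roots are irrational. The cubic discriminant is Δ = 1697812992 > 0, so there are three distinct real roots. p(0) = -64 and p(1) = 1857 have opposite signs, so a root lies in (0, 1); Newton's method refines it to λ ≈ 0.0319. p(35) = 531 and p(36) = -208 have opposite signs, so a root lies in (35, 36); Newton's method refines it to λ ≈ 35.7145. p(56) = -288 and p(57) = 905 have opposite signs, so a root lies in (56, 57); Newton's method refines it to λ ≈ 56.2537. Check (Vieta): the three roots sum to 92, matching tr M = 92.
So the eigenvalues of A^T A are ≈ 0.0319, 35.7145, 56.2537 (all ≥ 0, as they must be for A^T A). The largest is λ_max ≈ 56.2537, hence ||A||_2 = sqrt(λ_max) ≈ 7.5002.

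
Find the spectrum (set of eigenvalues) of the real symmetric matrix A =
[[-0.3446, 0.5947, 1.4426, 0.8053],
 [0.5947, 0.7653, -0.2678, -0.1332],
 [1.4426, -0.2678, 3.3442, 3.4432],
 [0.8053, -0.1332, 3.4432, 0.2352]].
sigma(A) ≈ {-2, -1, 1, 6}

A is real symmetric, so its spectrum consists of real eigenvalues. Expanding the characteristic polynomial of the displayed matrix gives
  det(λ I - A) = p(λ) = λ^4 + (-4)λ^3 + (-13)λ^2 + (4)λ + (12).
Solving p(λ) = 0 yields eigenvalues ≈ -2, -1, 1, 6. (A is shown rounded to 4 decimals, so these recover the underlying integer eigenvalues to within that precision.)
Verification: the trace of A = 4 equals the sum of eigenvalues 4, and det(A) ≈ 11.9997 matches the eigenvalue product 12.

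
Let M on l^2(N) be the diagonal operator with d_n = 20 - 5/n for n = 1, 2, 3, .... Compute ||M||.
||M|| = 20

For a diagonal operator on l^2 with entries d_n, ||M|| = sup_n |d_n|. Here d_1 = 15, d_2 = 35/2, ..., and d_n = 20 - 5/n increases monotonically toward 20. All terms lie in [15, 20), so |d_n| = d_n and the supremum is the limit 20, which is not attained by any individual d_n. Hence ||M|| = 20.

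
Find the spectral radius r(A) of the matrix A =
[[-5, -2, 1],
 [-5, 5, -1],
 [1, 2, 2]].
r(A) = (1 + sqrt(125))/2 ≈ 6.0902

The eigenvalues of A are the roots of its characteristic polynomial. With M = A (coefficients from the trace, the sum of principal 2x2 minors, and det A):
  p(λ) = det(λ I - M) = λ^3 - 2λ^2 - 34λ + 93.
By the rational root theorem any rational root is an integer divisor of 93. Testing λ = 3: p(3) = 27 - 18 - 102 + 93 = 0, so λ = 3 is a root. Dividing out (λ - 3) leaves p(λ) = (λ - 3)(λ^2 + λ - 31). For λ^2 + λ - 31 the discriminant is 125. It is nonnegative but not a perfect square, so the roots are real and irrational: λ = (-1 ± sqrt(125))/2 ≈ 5.0902, -6.0902.
Thus the eigenvalues (to 4 decimals) are 5.0902 (modulus 5.0902); -6.0902 (modulus 6.0902); 3 (modulus 3). The spectral radius is the largest modulus: r(A) = (1 + sqrt(125))/2 ≈ 6.0902. (Cross-check: r(A) ≤ ||A||_2 ≈ 7.6161; equality holds whenever A is normal, though it can also hold for some non-normal A.)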